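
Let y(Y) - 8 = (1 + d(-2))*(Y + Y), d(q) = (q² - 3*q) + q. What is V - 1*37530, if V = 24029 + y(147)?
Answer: -10847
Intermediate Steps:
d(q) = q² - 2*q
y(Y) = 8 + 18*Y (y(Y) = 8 + (1 - 2*(-2 - 2))*(Y + Y) = 8 + (1 - 2*(-4))*(2*Y) = 8 + (1 + 8)*(2*Y) = 8 + 9*(2*Y) = 8 + 18*Y)
V = 26683 (V = 24029 + (8 + 18*147) = 24029 + (8 + 2646) = 24029 + 2654 = 26683)
V - 1*37530 = 26683 - 1*37530 = 26683 - 37530 = -10847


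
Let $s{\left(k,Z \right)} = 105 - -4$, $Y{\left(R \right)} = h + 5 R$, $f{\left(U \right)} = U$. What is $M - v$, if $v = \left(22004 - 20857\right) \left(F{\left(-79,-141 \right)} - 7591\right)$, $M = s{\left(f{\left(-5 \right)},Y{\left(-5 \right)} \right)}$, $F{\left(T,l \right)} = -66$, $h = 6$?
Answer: $8782688$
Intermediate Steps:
$Y{\left(R \right)} = 6 + 5 R$
$s{\left(k,Z \right)} = 109$ ($s{\left(k,Z \right)} = 105 + 4 = 109$)
$M = 109$
$v = -8782579$ ($v = \left(22004 - 20857\right) \left(-66 - 7591\right) = 1147 \left(-7657\right) = -8782579$)
$M - v = 109 - -8782579 = 109 + 8782579 = 8782688$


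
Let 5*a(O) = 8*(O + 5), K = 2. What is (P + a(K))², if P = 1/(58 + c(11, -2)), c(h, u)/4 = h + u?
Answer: 27762361/220900 ≈ 125.68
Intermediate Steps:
a(O) = 8 + 8*O/5 (a(O) = (8*(O + 5))/5 = (8*(5 + O))/5 = (40 + 8*O)/5 = 8 + 8*O/5)
c(h, u) = 4*h + 4*u (c(h, u) = 4*(h + u) = 4*h + 4*u)
P = 1/94 (P = 1/(58 + (4*11 + 4*(-2))) = 1/(58 + (44 - 8)) = 1/(58 + 36) = 1/94 ≈ 0.010638)
(P + a(K))² = (1/94 + (8 + (8/5)*2))² = (1/94 + (8 + 16/5))² = (1/94 + 56/5)² = (5269/470)² = 27762361/220900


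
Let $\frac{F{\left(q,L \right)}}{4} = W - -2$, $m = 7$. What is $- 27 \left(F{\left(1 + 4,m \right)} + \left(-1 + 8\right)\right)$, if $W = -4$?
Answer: $27$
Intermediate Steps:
$F{\left(q,L \right)} = -8$ ($F{\left(q,L \right)} = 4 \left(-4 - -2\right) = 4 \left(-4 + 2\right) = 4 \left(-2\right) = -8$)
$- 27 \left(F{\left(1 + 4,m \right)} + \left(-1 + 8\right)\right) = - 27 \left(-8 + \left(-1 + 8\right)\right) = - 27 \left(-8 + 7\right) = \left(-27\right) \left(-1\right) = 27$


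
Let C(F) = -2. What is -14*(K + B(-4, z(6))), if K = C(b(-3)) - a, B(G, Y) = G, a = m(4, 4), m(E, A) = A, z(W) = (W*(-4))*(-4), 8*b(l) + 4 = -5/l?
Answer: 140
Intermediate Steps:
b(l) = -1/2 - 5/(8*l) (b(l) = -1/2 + (-5/l)/8 = -1/2 - 5/(8*l))
z(W) = 16*W (z(W) = -4*W*(-4) = 16*W)
a = 4
K = -6 (K = -2 - 1*4 = -2 - 4 = -6)
-14*(K + B(-4, z(6))) = -14*(-6 - 4) = -14*(-10) = 140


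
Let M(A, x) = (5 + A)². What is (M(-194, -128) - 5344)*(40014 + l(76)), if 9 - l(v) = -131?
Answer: 1219758058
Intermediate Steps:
l(v) = 140 (l(v) = 9 - 1*(-131) = 9 + 131 = 140)
(M(-194, -128) - 5344)*(40014 + l(76)) = ((5 - 194)² - 5344)*(40014 + 140) = ((-189)² - 5344)*40154 = (35721 - 5344)*40154 = 30377*40154 = 1219758058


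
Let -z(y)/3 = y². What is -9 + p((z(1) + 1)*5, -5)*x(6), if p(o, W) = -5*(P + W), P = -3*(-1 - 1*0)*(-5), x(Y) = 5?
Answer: 491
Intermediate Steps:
z(y) = -3*y²
P = -15 (P = -3*(-1 + 0)*(-5) = -3*(-1)*(-5) = 3*(-5) = -15)
p(o, W) = 75 - 5*W (p(o, W) = -5*(-15 + W) = 75 - 5*W)
-9 + p((z(1) + 1)*5, -5)*x(6) = -9 + (75 - 5*(-5))*5 = -9 + (75 + 25)*5 = -9 + 100*5 = -9 + 500 = 491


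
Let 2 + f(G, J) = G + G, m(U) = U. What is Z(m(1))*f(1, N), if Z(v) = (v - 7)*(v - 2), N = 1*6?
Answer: 0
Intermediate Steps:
N = 6
Z(v) = (-7 + v)*(-2 + v)
f(G, J) = -2 + 2*G (f(G, J) = -2 + (G + G) = -2 + 2*G)
Z(m(1))*f(1, N) = (14 + 1**2 - 9*1)*(-2 + 2*1) = (14 + 1 - 9)*(-2 + 2) = 6*0 = 0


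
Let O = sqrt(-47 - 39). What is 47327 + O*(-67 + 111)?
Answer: 47327 + 44*I*sqrt(86) ≈ 47327.0 + 408.04*I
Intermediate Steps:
O = I*sqrt(86) (O = sqrt(-86) = I*sqrt(86) ≈ 9.2736*I)
47327 + O*(-67 + 111) = 47327 + (I*sqrt(86))*(-67 + 111) = 47327 + (I*sqrt(86))*44 = 47327 + 44*I*sqrt(86)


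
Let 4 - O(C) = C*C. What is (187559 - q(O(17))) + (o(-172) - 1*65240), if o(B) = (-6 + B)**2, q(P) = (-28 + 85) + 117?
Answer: 153829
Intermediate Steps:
O(C) = 4 - C**2 (O(C) = 4 - C*C = 4 - C**2)
q(P) = 174 (q(P) = 57 + 117 = 174)
(187559 - q(O(17))) + (o(-172) - 1*65240) = (187559 - 1*174) + ((-6 - 172)**2 - 1*65240) = (187559 - 174) + ((-178)**2 - 65240) = 187385 + (31684 - 65240) = 187385 - 33556 = 153829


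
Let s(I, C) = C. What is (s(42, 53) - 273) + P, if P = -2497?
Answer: -2717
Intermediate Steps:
(s(42, 53) - 273) + P = (53 - 273) - 2497 = -220 - 2497 = -2717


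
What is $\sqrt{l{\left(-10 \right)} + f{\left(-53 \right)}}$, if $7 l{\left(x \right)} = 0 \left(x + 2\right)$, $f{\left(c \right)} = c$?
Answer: $i \sqrt{53} \approx 7.2801 i$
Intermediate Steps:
$l{\left(x \right)} = 0$ ($l{\left(x \right)} = \frac{0 \left(x + 2\right)}{7} = \frac{0 \left(2 + x\right)}{7} = \frac{1}{7} \cdot 0 = 0$)
$\sqrt{l{\left(-10 \right)} + f{\left(-53 \right)}} = \sqrt{0 - 53} = \sqrt{-53} = i \sqrt{53}$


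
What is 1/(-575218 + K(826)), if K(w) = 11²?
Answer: -1/575097 ≈ -1.7388e-6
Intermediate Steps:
K(w) = 121
1/(-575218 + K(826)) = 1/(-575218 + 121) = 1/(-575097) = -1/575097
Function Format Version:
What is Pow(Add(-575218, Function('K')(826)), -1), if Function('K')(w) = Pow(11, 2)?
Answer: Rational(-1, 575097) ≈ -1.7388e-6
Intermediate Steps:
Function('K')(w) = 121
Pow(Add(-575218, Function('K')(826)), -1) = Pow(Add(-575218, 121), -1) = Pow(-575097, -1) = Rational(-1, 575097)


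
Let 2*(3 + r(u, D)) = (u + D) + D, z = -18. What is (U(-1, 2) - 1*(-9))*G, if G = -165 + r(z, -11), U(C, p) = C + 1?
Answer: -1692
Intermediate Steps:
U(C, p) = 1 + C
r(u, D) = -3 + D + u/2 (r(u, D) = -3 + ((u + D) + D)/2 = -3 + ((D + u) + D)/2 = -3 + (u + 2*D)/2 = -3 + (D + u/2) = -3 + D + u/2)
G = -188 (G = -165 + (-3 - 11 + (½)*(-18)) = -165 + (-3 - 11 - 9) = -165 - 23 = -188)
(U(-1, 2) - 1*(-9))*G = ((1 - 1) - 1*(-9))*(-188) = (0 + 9)*(-188) = 9*(-188) = -1692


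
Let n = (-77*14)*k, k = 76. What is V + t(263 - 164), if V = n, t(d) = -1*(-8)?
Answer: -81920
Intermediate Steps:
t(d) = 8
n = -81928 (n = -77*14*76 = -1078*76 = -81928)
V = -81928
V + t(263 - 164) = -81928 + 8 = -81920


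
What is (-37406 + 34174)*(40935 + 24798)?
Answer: -212449056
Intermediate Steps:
(-37406 + 34174)*(40935 + 24798) = -3232*65733 = -212449056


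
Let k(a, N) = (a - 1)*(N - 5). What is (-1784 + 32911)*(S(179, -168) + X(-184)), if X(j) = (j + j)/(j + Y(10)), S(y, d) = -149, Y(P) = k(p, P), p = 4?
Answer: -772354251/169 ≈ -4.5701e+6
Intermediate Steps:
k(a, N) = (-1 + a)*(-5 + N)
Y(P) = -15 + 3*P (Y(P) = 5 - P - 5*4 + P*4 = 5 - P - 20 + 4*P = -15 + 3*P)
X(j) = 2*j/(15 + j) (X(j) = (j + j)/(j + (-15 + 3*10)) = (2*j)/(j + (-15 + 30)) = (2*j)/(j + 15) = (2*j)/(15 + j) = 2*j/(15 + j))
(-1784 + 32911)*(S(179, -168) + X(-184)) = (-1784 + 32911)*(-149 + 2*(-184)/(15 - 184)) = 31127*(-149 + 2*(-184)/(-169)) = 31127*(-149 + 2*(-184)*(-1/169)) = 31127*(-149 + 368/169) = 31127*(-24813/169) = -772354251/169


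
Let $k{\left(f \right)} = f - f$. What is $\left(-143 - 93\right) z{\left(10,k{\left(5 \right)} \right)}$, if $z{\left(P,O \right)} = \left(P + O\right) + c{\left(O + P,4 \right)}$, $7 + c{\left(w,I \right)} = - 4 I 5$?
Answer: $18172$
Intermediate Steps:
$k{\left(f \right)} = 0$
$c{\left(w,I \right)} = -7 - 20 I$ ($c{\left(w,I \right)} = -7 + - 4 I 5 = -7 - 20 I$)
$z{\left(P,O \right)} = -87 + O + P$ ($z{\left(P,O \right)} = \left(P + O\right) - 87 = \left(O + P\right) - 87 = -87 + O + P$)
$\left(-143 - 93\right) z{\left(10,k{\left(5 \right)} \right)} = \left(-143 - 93\right) \left(-87 + 0 + 10\right) = \left(-236\right) \left(-77\right) = 18172$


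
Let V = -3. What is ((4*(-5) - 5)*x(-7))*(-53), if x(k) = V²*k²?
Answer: 584325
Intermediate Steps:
x(k) = 9*k² (x(k) = (-3)²*k² = 9*k²)
((4*(-5) - 5)*x(-7))*(-53) = ((4*(-5) - 5)*(9*(-7)²))*(-53) = ((-20 - 5)*(9*49))*(-53) = -25*441*(-53) = -11025*(-53) = 584325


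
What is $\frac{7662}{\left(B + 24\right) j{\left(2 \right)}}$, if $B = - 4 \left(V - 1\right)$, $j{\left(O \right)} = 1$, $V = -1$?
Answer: $\frac{3831}{16} \approx 239.44$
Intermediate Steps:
$B = 8$ ($B = - 4 \left(-1 - 1\right) = \left(-4\right) \left(-2\right) = 8$)
$\frac{7662}{\left(B + 24\right) j{\left(2 \right)}} = \frac{7662}{\left(8 + 24\right) 1} = \frac{7662}{32 \cdot 1} = \frac{7662}{32} = 7662 \cdot \frac{1}{32} = \frac{3831}{16}$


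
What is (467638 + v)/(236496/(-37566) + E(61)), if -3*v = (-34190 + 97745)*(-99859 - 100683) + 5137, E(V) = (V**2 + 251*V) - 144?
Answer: 26602664653069/118218352 ≈ 2.2503e+5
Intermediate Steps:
E(V) = -144 + V**2 + 251*V
v = 12745441673/3 (v = -((-34190 + 97745)*(-99859 - 100683) + 5137)/3 = -(63555*(-200542) + 5137)/3 = -(-12745446810 + 5137)/3 = -1/3*(-12745441673) = 12745441673/3 ≈ 4.2485e+9)
(467638 + v)/(236496/(-37566) + E(61)) = (467638 + 12745441673/3)/(236496/(-37566) + (-144 + 61**2 + 251*61)) = 12746844587/(3*(236496*(-1/37566) + (-144 + 3721 + 15311))) = 12746844587/(3*(-39416/6261 + 18888)) = 12746844587/(3*(118218352/6261)) = (12746844587/3)*(6261/118218352) = 26602664653069/118218352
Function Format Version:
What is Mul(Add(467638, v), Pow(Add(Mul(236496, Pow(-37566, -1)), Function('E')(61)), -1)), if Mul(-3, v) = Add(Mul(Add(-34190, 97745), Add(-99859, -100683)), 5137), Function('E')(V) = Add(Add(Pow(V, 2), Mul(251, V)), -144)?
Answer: Rational(26602664653069, 118218352) ≈ 2.2503e+5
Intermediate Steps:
Function('E')(V) = Add(-144, Pow(V, 2), Mul(251, V))
v = Rational(12745441673, 3) (v = Mul(Rational(-1, 3), Add(Mul(Add(-34190, 97745), Add(-99859, -100683)), 5137)) = Mul(Rational(-1, 3), Add(Mul(63555, -200542), 5137)) = Mul(Rational(-1, 3), Add(-12745446810, 5137)) = Mul(Rational(-1, 3), -12745441673) = Rational(12745441673, 3) ≈ 4.2485e+9)
Mul(Add(467638, v), Pow(Add(Mul(236496, Pow(-37566, -1)), Function('E')(61)), -1)) = Mul(Add(467638, Rational(12745441673, 3)), Pow(Add(Mul(236496, Pow(-37566, -1)), Add(-144, Pow(61, 2), Mul(251, 61))), -1)) = Mul(Rational(12746844587, 3), Pow(Add(Mul(236496, Rational(-1, 37566)), Add(-144, 3721, 15311)), -1)) = Mul(Rational(12746844587, 3), Pow(Add(Rational(-39416, 6261), 18888), -1)) = Mul(Rational(12746844587, 3), Pow(Rational(118218352, 6261), -1)) = Mul(Rational(12746844587, 3), Rational(6261, 118218352)) = Rational(26602664653069, 118218352)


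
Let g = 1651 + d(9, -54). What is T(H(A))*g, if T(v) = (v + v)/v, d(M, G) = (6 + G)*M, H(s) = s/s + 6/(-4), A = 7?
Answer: 2438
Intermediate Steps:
H(s) = -½ (H(s) = 1 + 6*(-¼) = 1 - 3/2 = -½)
d(M, G) = M*(6 + G)
g = 1219 (g = 1651 + 9*(6 - 54) = 1651 + 9*(-48) = 1651 - 432 = 1219)
T(v) = 2 (T(v) = (2*v)/v = 2)
T(H(A))*g = 2*1219 = 2438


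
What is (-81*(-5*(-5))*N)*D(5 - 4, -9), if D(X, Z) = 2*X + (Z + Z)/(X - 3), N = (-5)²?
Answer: -556875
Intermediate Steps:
N = 25
D(X, Z) = 2*X + 2*Z/(-3 + X) (D(X, Z) = 2*X + (2*Z)/(-3 + X) = 2*X + 2*Z/(-3 + X))
(-81*(-5*(-5))*N)*D(5 - 4, -9) = (-81*(-5*(-5))*25)*(2*(-9 + (5 - 4)² - 3*(5 - 4))/(-3 + (5 - 4))) = (-2025*25)*(2*(-9 + 1² - 3*1)/(-3 + 1)) = (-81*625)*(2*(-9 + 1 - 3)/(-2)) = -101250*(-1)*(-11)/2 = -50625*11 = -556875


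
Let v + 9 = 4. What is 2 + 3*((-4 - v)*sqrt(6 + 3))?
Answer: 11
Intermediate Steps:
v = -5 (v = -9 + 4 = -5)
2 + 3*((-4 - v)*sqrt(6 + 3)) = 2 + 3*((-4 - 1*(-5))*sqrt(6 + 3)) = 2 + 3*((-4 + 5)*sqrt(9)) = 2 + 3*(1*3) = 2 + 3*3 = 2 + 9 = 11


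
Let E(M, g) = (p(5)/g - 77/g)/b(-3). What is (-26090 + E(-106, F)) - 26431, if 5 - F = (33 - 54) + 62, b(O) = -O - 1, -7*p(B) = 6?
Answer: -26470039/504 ≈ -52520.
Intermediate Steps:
p(B) = -6/7 (p(B) = -⅐*6 = -6/7)
b(O) = -1 - O
F = -36 (F = 5 - ((33 - 54) + 62) = 5 - (-21 + 62) = 5 - 1*41 = 5 - 41 = -36)
E(M, g) = -545/(14*g) (E(M, g) = (-6/(7*g) - 77/g)/(-1 - 1*(-3)) = (-545/(7*g))/(-1 + 3) = -545/(7*g)/2 = -545/(7*g)*(½) = -545/(14*g))
(-26090 + E(-106, F)) - 26431 = (-26090 - 545/14/(-36)) - 26431 = (-26090 - 545/14*(-1/36)) - 26431 = (-26090 + 545/504) - 26431 = -13148815/504 - 26431 = -26470039/504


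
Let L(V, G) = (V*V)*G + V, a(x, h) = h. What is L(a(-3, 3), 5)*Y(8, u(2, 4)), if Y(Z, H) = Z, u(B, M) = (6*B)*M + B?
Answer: 384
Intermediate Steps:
u(B, M) = B + 6*B*M (u(B, M) = 6*B*M + B = B + 6*B*M)
L(V, G) = V + G*V² (L(V, G) = V²*G + V = G*V² + V = V + G*V²)
L(a(-3, 3), 5)*Y(8, u(2, 4)) = (3*(1 + 5*3))*8 = (3*(1 + 15))*8 = (3*16)*8 = 48*8 = 384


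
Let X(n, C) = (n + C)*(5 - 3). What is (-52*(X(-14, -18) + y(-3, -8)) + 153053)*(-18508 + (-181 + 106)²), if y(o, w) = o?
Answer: -2016666171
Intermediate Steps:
X(n, C) = 2*C + 2*n (X(n, C) = (C + n)*2 = 2*C + 2*n)
(-52*(X(-14, -18) + y(-3, -8)) + 153053)*(-18508 + (-181 + 106)²) = (-52*((2*(-18) + 2*(-14)) - 3) + 153053)*(-18508 + (-181 + 106)²) = (-52*((-36 - 28) - 3) + 153053)*(-18508 + (-75)²) = (-52*(-64 - 3) + 153053)*(-18508 + 5625) = (-52*(-67) + 153053)*(-12883) = (3484 + 153053)*(-12883) = 156537*(-12883) = -2016666171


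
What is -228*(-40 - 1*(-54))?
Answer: -3192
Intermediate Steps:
-228*(-40 - 1*(-54)) = -228*(-40 + 54) = -228*14 = -3192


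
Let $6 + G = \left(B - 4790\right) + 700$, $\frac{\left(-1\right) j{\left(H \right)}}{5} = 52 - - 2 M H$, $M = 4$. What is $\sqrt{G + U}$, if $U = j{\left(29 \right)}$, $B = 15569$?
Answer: $3 \sqrt{1117} \approx 100.26$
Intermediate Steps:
$j{\left(H \right)} = -260 - 40 H$ ($j{\left(H \right)} = - 5 \left(52 - \left(-2\right) 4 H\right) = - 5 \left(52 - - 8 H\right) = - 5 \left(52 + 8 H\right) = -260 - 40 H$)
$U = -1420$ ($U = -260 - 1160 = -1420$)
$G = 11473$ ($G = -6 + \left(\left(15569 - 4790\right) + 700\right) = -6 + \left(10779 + 700\right) = -6 + 11479 = 11473$)
$\sqrt{G + U} = \sqrt{11473 - 1420} = \sqrt{10053} = 3 \sqrt{1117}$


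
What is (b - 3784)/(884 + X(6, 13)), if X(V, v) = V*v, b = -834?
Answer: -2309/481 ≈ -4.8004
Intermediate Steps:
(b - 3784)/(884 + X(6, 13)) = (-834 - 3784)/(884 + 6*13) = -4618/(884 + 78) = -4618/962 = -4618*1/962 = -2309/481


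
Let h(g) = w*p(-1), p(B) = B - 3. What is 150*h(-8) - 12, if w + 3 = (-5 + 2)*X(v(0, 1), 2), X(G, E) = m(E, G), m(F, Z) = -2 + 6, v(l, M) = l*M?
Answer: 8988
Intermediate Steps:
v(l, M) = M*l
m(F, Z) = 4
X(G, E) = 4
p(B) = -3 + B
w = -15 (w = -3 + (-5 + 2)*4 = -3 - 3*4 = -3 - 12 = -15)
h(g) = 60 (h(g) = -15*(-3 - 1) = -15*(-4) = 60)
150*h(-8) - 12 = 150*60 - 12 = 9000 - 12 = 8988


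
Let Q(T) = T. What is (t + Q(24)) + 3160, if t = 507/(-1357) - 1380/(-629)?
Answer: 2719266509/853553 ≈ 3185.8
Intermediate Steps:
t = 1553757/853553 (t = 507*(-1/1357) - 1380*(-1/629) = -507/1357 + 1380/629 = 1553757/853553 ≈ 1.8203)
(t + Q(24)) + 3160 = (1553757/853553 + 24) + 3160 = 22039029/853553 + 3160 = 2719266509/853553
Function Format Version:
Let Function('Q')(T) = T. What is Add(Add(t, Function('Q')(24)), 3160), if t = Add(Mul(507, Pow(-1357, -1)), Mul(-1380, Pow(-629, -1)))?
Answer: Rational(2719266509, 853553) ≈ 3185.8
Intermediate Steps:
t = Rational(1553757, 853553) (t = Add(Mul(507, Rational(-1, 1357)), Mul(-1380, Rational(-1, 629))) = Add(Rational(-507, 1357), Rational(1380, 629)) = Rational(1553757, 853553) ≈ 1.8203)
Add(Add(t, Function('Q')(24)), 3160) = Add(Add(Rational(1553757, 853553), 24), 3160) = Add(Rational(22039029, 853553), 3160) = Rational(2719266509, 853553)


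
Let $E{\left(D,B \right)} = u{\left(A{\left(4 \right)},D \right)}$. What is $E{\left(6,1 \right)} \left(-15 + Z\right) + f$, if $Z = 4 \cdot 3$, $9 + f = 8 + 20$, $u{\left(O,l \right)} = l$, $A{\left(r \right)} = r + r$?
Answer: $1$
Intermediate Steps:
$A{\left(r \right)} = 2 r$
$E{\left(D,B \right)} = D$
$f = 19$ ($f = -9 + \left(8 + 20\right) = -9 + 28 = 19$)
$Z = 12$
$E{\left(6,1 \right)} \left(-15 + Z\right) + f = 6 \left(-15 + 12\right) + 19 = 6 \left(-3\right) + 19 = -18 + 19 = 1$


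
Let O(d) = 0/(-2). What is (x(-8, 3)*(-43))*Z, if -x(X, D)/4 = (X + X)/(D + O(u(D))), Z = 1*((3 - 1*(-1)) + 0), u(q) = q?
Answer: -11008/3 ≈ -3669.3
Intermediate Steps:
O(d) = 0 (O(d) = 0*(-½) = 0)
Z = 4 (Z = 1*((3 + 1) + 0) = 1*(4 + 0) = 1*4 = 4)
x(X, D) = -8*X/D (x(X, D) = -4*(X + X)/(D + 0) = -4*2*X/D = -8*X/D)
(x(-8, 3)*(-43))*Z = (-8*(-8)/3*(-43))*4 = (-8*(-8)*⅓*(-43))*4 = ((64/3)*(-43))*4 = -2752/3*4 = -11008/3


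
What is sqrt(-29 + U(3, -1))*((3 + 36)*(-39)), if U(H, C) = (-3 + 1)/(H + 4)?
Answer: -1521*I*sqrt(1435)/7 ≈ -8231.1*I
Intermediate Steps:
U(H, C) = -2/(4 + H)
sqrt(-29 + U(3, -1))*((3 + 36)*(-39)) = sqrt(-29 - 2/(4 + 3))*((3 + 36)*(-39)) = sqrt(-29 - 2/7)*(39*(-39)) = sqrt(-29 - 2*1/7)*(-1521) = sqrt(-29 - 2/7)*(-1521) = sqrt(-205/7)*(-1521) = (I*sqrt(1435)/7)*(-1521) = -1521*I*sqrt(1435)/7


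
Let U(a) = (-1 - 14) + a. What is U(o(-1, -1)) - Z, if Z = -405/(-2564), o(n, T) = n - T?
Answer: -38865/2564 ≈ -15.158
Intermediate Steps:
U(a) = -15 + a
Z = 405/2564 (Z = -405*(-1/2564) = 405/2564 ≈ 0.15796)
U(o(-1, -1)) - Z = (-15 + (-1 - 1*(-1))) - 1*405/2564 = (-15 + (-1 + 1)) - 405/2564 = (-15 + 0) - 405/2564 = -15 - 405/2564 = -38865/2564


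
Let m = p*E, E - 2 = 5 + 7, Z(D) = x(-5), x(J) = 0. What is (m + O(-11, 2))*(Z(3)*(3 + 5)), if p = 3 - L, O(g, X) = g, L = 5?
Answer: 0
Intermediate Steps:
Z(D) = 0
p = -2 (p = 3 - 1*5 = 3 - 5 = -2)
E = 14 (E = 2 + (5 + 7) = 2 + 12 = 14)
m = -28 (m = -2*14 = -28)
(m + O(-11, 2))*(Z(3)*(3 + 5)) = (-28 - 11)*(0*(3 + 5)) = -0*8 = -39*0 = 0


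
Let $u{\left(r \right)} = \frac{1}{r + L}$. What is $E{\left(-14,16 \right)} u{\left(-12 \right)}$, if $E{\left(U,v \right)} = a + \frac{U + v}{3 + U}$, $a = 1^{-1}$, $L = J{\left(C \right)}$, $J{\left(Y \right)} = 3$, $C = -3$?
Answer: $- \frac{1}{11} \approx -0.090909$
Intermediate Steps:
$L = 3$
$a = 1$
$E{\left(U,v \right)} = 1 + \frac{U + v}{3 + U}$
$u{\left(r \right)} = \frac{1}{3 + r}$ ($u{\left(r \right)} = \frac{1}{r + 3} = \frac{1}{3 + r}$)
$E{\left(-14,16 \right)} u{\left(-12 \right)} = \frac{\frac{1}{3 - 14} \left(3 + 16 + 2 \left(-14\right)\right)}{3 - 12} = \frac{\frac{1}{-11} \left(3 + 16 - 28\right)}{-9} = \left(- \frac{1}{11}\right) \left(-9\right) \left(- \frac{1}{9}\right) = \frac{9}{11} \left(- \frac{1}{9}\right) = - \frac{1}{11}$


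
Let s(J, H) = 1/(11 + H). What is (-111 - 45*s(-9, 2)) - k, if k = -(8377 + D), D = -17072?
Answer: -114523/13 ≈ -8809.5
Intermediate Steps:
k = 8695 (k = -(8377 - 17072) = -1*(-8695) = 8695)
(-111 - 45*s(-9, 2)) - k = (-111 - 45/(11 + 2)) - 1*8695 = (-111 - 45/13) - 8695 = -1488/13 - 8695 = -114523/13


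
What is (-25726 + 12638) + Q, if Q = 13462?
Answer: 374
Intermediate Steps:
(-25726 + 12638) + Q = (-25726 + 12638) + 13462 = -13088 + 13462 = 374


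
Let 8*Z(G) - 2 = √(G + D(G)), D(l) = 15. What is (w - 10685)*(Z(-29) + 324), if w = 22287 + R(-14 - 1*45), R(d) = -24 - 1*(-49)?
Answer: 15080219/4 + 11627*I*√14/8 ≈ 3.7701e+6 + 5438.0*I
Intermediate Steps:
R(d) = 25 (R(d) = -24 + 49 = 25)
Z(G) = ¼ + √(15 + G)/8 (Z(G) = ¼ + √(G + 15)/8 = ¼ + √(15 + G)/8)
w = 22312 (w = 22287 + 25 = 22312)
(w - 10685)*(Z(-29) + 324) = (22312 - 10685)*((¼ + √(15 - 29)/8) + 324) = 11627*((¼ + √(-14)/8) + 324) = 11627*((¼ + (I*√14)/8) + 324) = 11627*((¼ + I*√14/8) + 324) = 11627*(1297/4 + I*√14/8) = 15080219/4 + 11627*I*√14/8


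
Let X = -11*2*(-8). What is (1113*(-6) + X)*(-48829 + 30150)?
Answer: 121450858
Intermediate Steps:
X = 176 (X = -22*(-8) = 176)
(1113*(-6) + X)*(-48829 + 30150) = (1113*(-6) + 176)*(-48829 + 30150) = (-6678 + 176)*(-18679) = -6502*(-18679) = 121450858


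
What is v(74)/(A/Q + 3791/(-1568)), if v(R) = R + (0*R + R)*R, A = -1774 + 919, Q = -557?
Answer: -4847236800/770947 ≈ -6287.4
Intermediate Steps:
A = -855
v(R) = R + R**2 (v(R) = R + (0 + R)*R = R + R*R = R + R**2)
v(74)/(A/Q + 3791/(-1568)) = (74*(1 + 74))/(-855/(-557) + 3791/(-1568)) = (74*75)/(-855*(-1/557) + 3791*(-1/1568)) = 5550/(855/557 - 3791/1568) = 5550/(-770947/873376) = 5550*(-873376/770947) = -4847236800/770947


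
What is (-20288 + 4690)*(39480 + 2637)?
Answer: -656940966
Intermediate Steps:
(-20288 + 4690)*(39480 + 2637) = -15598*42117 = -656940966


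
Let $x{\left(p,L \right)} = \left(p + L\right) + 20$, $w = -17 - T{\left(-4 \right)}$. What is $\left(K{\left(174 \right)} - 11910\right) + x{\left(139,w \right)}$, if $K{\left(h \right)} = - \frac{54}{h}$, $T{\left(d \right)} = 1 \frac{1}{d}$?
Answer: $- \frac{1365095}{116} \approx -11768.0$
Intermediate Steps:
$T{\left(d \right)} = \frac{1}{d}$
$w = - \frac{67}{4}$ ($w = -17 - \frac{1}{-4} = -17 - - \frac{1}{4} = -17 + \frac{1}{4} = - \frac{67}{4} \approx -16.75$)
$x{\left(p,L \right)} = 20 + L + p$ ($x{\left(p,L \right)} = \left(L + p\right) + 20 = 20 + L + p$)
$\left(K{\left(174 \right)} - 11910\right) + x{\left(139,w \right)} = \left(- \frac{54}{174} - 11910\right) + \left(20 - \frac{67}{4} + 139\right) = \left(\left(-54\right) \frac{1}{174} - 11910\right) + \frac{569}{4} = \left(- \frac{9}{29} - 11910\right) + \frac{569}{4} = - \frac{345399}{29} + \frac{569}{4} = - \frac{1365095}{116}$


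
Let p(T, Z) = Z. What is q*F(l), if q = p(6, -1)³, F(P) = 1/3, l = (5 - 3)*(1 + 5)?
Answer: -⅓ ≈ -0.33333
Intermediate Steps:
l = 12 (l = 2*6 = 12)
F(P) = ⅓
q = -1 (q = (-1)³ = -1)
q*F(l) = -1*⅓ = -⅓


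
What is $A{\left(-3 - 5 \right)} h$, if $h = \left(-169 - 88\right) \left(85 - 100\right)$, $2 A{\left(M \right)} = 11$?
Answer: $\frac{42405}{2} \approx 21203.0$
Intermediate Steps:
$A{\left(M \right)} = \frac{11}{2}$ ($A{\left(M \right)} = \frac{1}{2} \cdot 11 = \frac{11}{2}$)
$h = 3855$ ($h = \left(-257\right) \left(-15\right) = 3855$)
$A{\left(-3 - 5 \right)} h = \frac{11}{2} \cdot 3855 = \frac{42405}{2}$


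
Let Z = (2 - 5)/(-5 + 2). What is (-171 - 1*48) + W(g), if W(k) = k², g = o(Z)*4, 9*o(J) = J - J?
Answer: -219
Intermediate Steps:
Z = 1 (Z = -3/(-3) = -3*(-⅓) = 1)
o(J) = 0 (o(J) = (J - J)/9 = (⅑)*0 = 0)
g = 0 (g = 0*4 = 0)
(-171 - 1*48) + W(g) = (-171 - 1*48) + 0² = (-171 - 48) + 0 = -219 + 0 = -219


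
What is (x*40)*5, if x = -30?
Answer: -6000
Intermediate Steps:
(x*40)*5 = -30*40*5 = -1200*5 = -6000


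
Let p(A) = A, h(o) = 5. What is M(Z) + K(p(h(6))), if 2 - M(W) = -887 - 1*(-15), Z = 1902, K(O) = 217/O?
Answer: 4587/5 ≈ 917.40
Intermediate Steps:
M(W) = 874 (M(W) = 2 - (-887 - 1*(-15)) = 2 - (-887 + 15) = 2 - 1*(-872) = 2 + 872 = 874)
M(Z) + K(p(h(6))) = 874 + 217/5 = 4587/5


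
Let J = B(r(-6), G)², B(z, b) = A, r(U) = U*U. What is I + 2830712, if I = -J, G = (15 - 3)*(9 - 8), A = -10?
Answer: 2830612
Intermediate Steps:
r(U) = U²
G = 12 (G = 12*1 = 12)
B(z, b) = -10
J = 100 (J = (-10)² = 100)
I = -100 (I = -1*100 = -100)
I + 2830712 = -100 + 2830712 = 2830612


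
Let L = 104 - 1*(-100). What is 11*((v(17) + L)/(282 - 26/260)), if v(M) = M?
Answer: 24310/2819 ≈ 8.6236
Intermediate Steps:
L = 204 (L = 104 + 100 = 204)
11*((v(17) + L)/(282 - 26/260)) = 11*((17 + 204)/(282 - 26/260)) = 11*(221/(282 - 26*1/260)) = 11*(221/(282 - ⅒)) = 11*(221/(2819/10)) = 11*(221*(10/2819)) = 11*(2210/2819) = 24310/2819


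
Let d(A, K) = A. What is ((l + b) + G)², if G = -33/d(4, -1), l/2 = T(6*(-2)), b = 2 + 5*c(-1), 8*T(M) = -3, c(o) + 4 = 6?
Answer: 9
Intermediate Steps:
c(o) = 2 (c(o) = -4 + 6 = 2)
T(M) = -3/8 (T(M) = (⅛)*(-3) = -3/8)
b = 12 (b = 2 + 5*2 = 2 + 10 = 12)
l = -¾ (l = 2*(-3/8) = -¾ ≈ -0.75000)
G = -33/4 ≈ -8.2500
((l + b) + G)² = ((-¾ + 12) - 33/4)² = (45/4 - 33/4)² = 3² = 9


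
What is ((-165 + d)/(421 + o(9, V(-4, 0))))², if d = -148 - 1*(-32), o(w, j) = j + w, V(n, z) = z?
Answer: 78961/184900 ≈ 0.42705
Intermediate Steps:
d = -116 (d = -148 + 32 = -116)
((-165 + d)/(421 + o(9, V(-4, 0))))² = ((-165 - 116)/(421 + (0 + 9)))² = (-281/(421 + 9))² = (-281/430)² = 78961/184900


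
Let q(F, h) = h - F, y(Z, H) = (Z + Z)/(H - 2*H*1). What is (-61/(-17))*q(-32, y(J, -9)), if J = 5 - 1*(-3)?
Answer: 18544/153 ≈ 121.20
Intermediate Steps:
J = 8 (J = 5 + 3 = 8)
y(Z, H) = -2*Z/H (y(Z, H) = (2*Z)/(H - 2*H) = (2*Z)/((-H)) = (2*Z)*(-1/H) = -2*Z/H)
(-61/(-17))*q(-32, y(J, -9)) = (-61/(-17))*(-2*8/(-9) - 1*(-32)) = (-61*(-1/17))*(-2*8*(-⅑) + 32) = 61*(16/9 + 32)/17 = (61/17)*(304/9) = 18544/153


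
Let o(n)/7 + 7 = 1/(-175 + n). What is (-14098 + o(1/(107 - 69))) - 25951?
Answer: -266611868/6649 ≈ -40098.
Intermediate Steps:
o(n) = -49 + 7/(-175 + n)
(-14098 + o(1/(107 - 69))) - 25951 = (-14098 + 7*(1226 - 7/(107 - 69))/(-175 + 1/(107 - 69))) - 25951 = (-14098 + 7*(1226 - 7/38)/(-175 + 1/38)) - 25951 = (-14098 + 7*(1226 - 7*1/38)/(-175 + 1/38)) - 25951 = (-14098 + 7*(1226 - 7/38)/(-6649/38)) - 25951 = (-14098 + 7*(-38/6649)*(46581/38)) - 25951 = (-14098 - 326067/6649) - 25951 = -94063669/6649 - 25951 = -266611868/6649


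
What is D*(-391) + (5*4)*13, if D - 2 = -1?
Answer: -131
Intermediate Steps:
D = 1 (D = 2 - 1 = 1)
D*(-391) + (5*4)*13 = 1*(-391) + (5*4)*13 = -391 + 20*13 = -391 + 260 = -131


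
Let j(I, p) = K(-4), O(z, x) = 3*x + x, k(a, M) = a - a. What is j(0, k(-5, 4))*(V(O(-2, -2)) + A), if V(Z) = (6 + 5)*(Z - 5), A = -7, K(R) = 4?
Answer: -600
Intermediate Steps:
k(a, M) = 0
O(z, x) = 4*x
j(I, p) = 4
V(Z) = -55 + 11*Z (V(Z) = 11*(-5 + Z) = -55 + 11*Z)
j(0, k(-5, 4))*(V(O(-2, -2)) + A) = 4*((-55 + 11*(4*(-2))) - 7) = 4*((-55 + 11*(-8)) - 7) = 4*((-55 - 88) - 7) = 4*(-143 - 7) = 4*(-150) = -600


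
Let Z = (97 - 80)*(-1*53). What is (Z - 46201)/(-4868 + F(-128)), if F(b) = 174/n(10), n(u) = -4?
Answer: 8564/893 ≈ 9.5901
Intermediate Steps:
Z = -901 (Z = 17*(-53) = -901)
F(b) = -87/2 (F(b) = 174/(-4) = 174*(-¼) = -87/2)
(Z - 46201)/(-4868 + F(-128)) = (-901 - 46201)/(-4868 - 87/2) = -47102/(-9823/2) = -47102*(-2/9823) = 8564/893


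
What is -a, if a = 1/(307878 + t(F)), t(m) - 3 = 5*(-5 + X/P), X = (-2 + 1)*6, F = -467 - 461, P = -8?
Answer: -4/1231439 ≈ -3.2482e-6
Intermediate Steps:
F = -928
X = -6 (X = -1*6 = -6)
t(m) = -73/4 (t(m) = 3 + 5*(-5 - 6/(-8)) = 3 + 5*(-5 - 6*(-⅛)) = 3 + 5*(-5 + ¾) = 3 + 5*(-17/4) = 3 - 85/4 = -73/4)
a = 4/1231439 (a = 1/(307878 - 73/4) = 1/(1231439/4) = 4/1231439 ≈ 3.2482e-6)
-a = -1*4/1231439 = -4/1231439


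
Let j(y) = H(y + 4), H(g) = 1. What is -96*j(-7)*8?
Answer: -768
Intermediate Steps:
j(y) = 1
-96*j(-7)*8 = -96*1*8 = -96*8 = -768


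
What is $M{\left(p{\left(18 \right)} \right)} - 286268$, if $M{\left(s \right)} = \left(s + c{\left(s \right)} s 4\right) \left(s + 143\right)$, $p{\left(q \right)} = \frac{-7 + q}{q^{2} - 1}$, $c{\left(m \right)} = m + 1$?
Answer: $- \frac{9645892393756}{33698267} \approx -2.8624 \cdot 10^{5}$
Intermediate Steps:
$c{\left(m \right)} = 1 + m$
$p{\left(q \right)} = \frac{-7 + q}{-1 + q^{2}}$
$M{\left(s \right)} = \left(143 + s\right) \left(s + 4 s \left(1 + s\right)\right)$ ($M{\left(s \right)} = \left(s + \left(1 + s\right) s 4\right) \left(s + 143\right) = \left(s + s \left(1 + s\right) 4\right) \left(143 + s\right) = \left(s + 4 s \left(1 + s\right)\right) \left(143 + s\right) = \left(143 + s\right) \left(s + 4 s \left(1 + s\right)\right)$)
$M{\left(p{\left(18 \right)} \right)} - 286268 = \frac{-7 + 18}{-1 + 18^{2}} \left(715 + 4 \left(\frac{-7 + 18}{-1 + 18^{2}}\right)^{2} + 577 \frac{-7 + 18}{-1 + 18^{2}}\right) - 286268 = \frac{1}{-1 + 324} \cdot 11 \left(715 + 4 \left(\frac{1}{-1 + 324} \cdot 11\right)^{2} + 577 \frac{1}{-1 + 324} \cdot 11\right) - 286268 = \frac{1}{323} \cdot 11 \left(715 + 4 \left(\frac{1}{323} \cdot 11\right)^{2} + 577 \cdot \frac{1}{323} \cdot 11\right) - 286268 = \frac{11 \left(715 + 4 \left(\frac{11}{323}\right)^{2} + 577 \cdot \frac{11}{323}\right)}{323} - 286268 = \frac{11 \left(715 + 4 \cdot \frac{121}{104329} + \frac{6347}{323}\right)}{323} - 286268 = \frac{11 \left(715 + \frac{484}{104329} + \frac{6347}{323}\right)}{323} - 286268 = \frac{11}{323} \cdot \frac{76645800}{104329} - 286268 = \frac{843103800}{33698267} - 286268 = - \frac{9645892393756}{33698267}$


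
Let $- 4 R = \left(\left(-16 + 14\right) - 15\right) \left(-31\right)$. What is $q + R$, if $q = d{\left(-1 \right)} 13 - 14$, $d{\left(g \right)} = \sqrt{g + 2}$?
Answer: $- \frac{531}{4} \approx -132.75$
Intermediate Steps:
$d{\left(g \right)} = \sqrt{2 + g}$
$R = - \frac{527}{4}$ ($R = - \frac{\left(\left(-16 + 14\right) - 15\right) \left(-31\right)}{4} = - \frac{\left(-2 - 15\right) \left(-31\right)}{4} = - \frac{\left(-17\right) \left(-31\right)}{4} = \left(- \frac{1}{4}\right) 527 = - \frac{527}{4} \approx -131.75$)
$q = -1$ ($q = \sqrt{2 - 1} \cdot 13 - 14 = \sqrt{1} \cdot 13 - 14 = 1 \cdot 13 - 14 = 13 - 14 = -1$)
$q + R = -1 - \frac{527}{4} = - \frac{531}{4}$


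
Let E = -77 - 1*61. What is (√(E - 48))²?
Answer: -186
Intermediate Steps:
E = -138 (E = -77 - 61 = -138)
(√(E - 48))² = (√(-138 - 48))² = (√(-186))² = (I*√186)² = -186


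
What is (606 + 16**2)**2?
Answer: 743044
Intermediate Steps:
(606 + 16**2)**2 = (606 + 256)**2 = 862**2 = 743044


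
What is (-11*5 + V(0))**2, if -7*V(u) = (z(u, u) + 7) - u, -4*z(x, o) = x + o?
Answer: 3136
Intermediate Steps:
z(x, o) = -o/4 - x/4 (z(x, o) = -(x + o)/4 = -(o + x)/4 = -o/4 - x/4)
V(u) = -1 + 3*u/14 (V(u) = -(((-u/4 - u/4) + 7) - u)/7 = -((-u/2 + 7) - u)/7 = -((7 - u/2) - u)/7 = -(7 - 3*u/2)/7 = -1 + 3*u/14)
(-11*5 + V(0))**2 = (-11*5 + (-1 + (3/14)*0))**2 = (-55 + (-1 + 0))**2 = (-55 - 1)**2 = (-56)**2 = 3136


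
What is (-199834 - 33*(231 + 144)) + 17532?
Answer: -194677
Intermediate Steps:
(-199834 - 33*(231 + 144)) + 17532 = (-199834 - 33*375) + 17532 = (-199834 - 12375) + 17532 = -212209 + 17532 = -194677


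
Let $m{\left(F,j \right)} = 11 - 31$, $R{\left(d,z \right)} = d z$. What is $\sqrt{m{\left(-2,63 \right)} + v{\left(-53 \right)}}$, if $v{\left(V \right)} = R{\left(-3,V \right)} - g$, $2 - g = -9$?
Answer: $8 \sqrt{2} \approx 11.314$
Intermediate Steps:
$g = 11$ ($g = 2 - -9 = 2 + 9 = 11$)
$v{\left(V \right)} = -11 - 3 V$ ($v{\left(V \right)} = - 3 V - 11 = -11 - 3 V$)
$m{\left(F,j \right)} = -20$ ($m{\left(F,j \right)} = 11 - 31 = -20$)
$\sqrt{m{\left(-2,63 \right)} + v{\left(-53 \right)}} = \sqrt{-20 - -148} = \sqrt{-20 + \left(-11 + 159\right)} = \sqrt{-20 + 148} = \sqrt{128} = 8 \sqrt{2}$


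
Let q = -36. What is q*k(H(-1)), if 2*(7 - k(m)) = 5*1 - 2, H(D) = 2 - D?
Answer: -198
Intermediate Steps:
k(m) = 11/2 (k(m) = 7 - (5*1 - 2)/2 = 7 - (5 - 2)/2 = 7 - ½*3 = 7 - 3/2 = 11/2)
q*k(H(-1)) = -36*11/2 = -198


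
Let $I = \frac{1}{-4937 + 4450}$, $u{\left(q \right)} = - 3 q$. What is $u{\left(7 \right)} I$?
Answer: $\frac{21}{487} \approx 0.043121$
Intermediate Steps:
$I = - \frac{1}{487}$ ($I = \frac{1}{-487} = - \frac{1}{487} \approx -0.0020534$)
$u{\left(7 \right)} I = \left(-3\right) 7 \left(- \frac{1}{487}\right) = \left(-21\right) \left(- \frac{1}{487}\right) = \frac{21}{487}$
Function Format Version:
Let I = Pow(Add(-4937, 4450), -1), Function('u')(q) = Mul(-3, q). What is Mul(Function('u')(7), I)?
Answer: Rational(21, 487) ≈ 0.043121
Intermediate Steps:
I = Rational(-1, 487) (I = Pow(-487, -1) = Rational(-1, 487) ≈ -0.0020534)
Mul(Function('u')(7), I) = Mul(Mul(-3, 7), Rational(-1, 487)) = Mul(-21, Rational(-1, 487)) = Rational(21, 487)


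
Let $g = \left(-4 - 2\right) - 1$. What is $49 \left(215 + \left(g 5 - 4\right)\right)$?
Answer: $8624$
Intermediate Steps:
$g = -7$ ($g = -6 - 1 = -7$)
$49 \left(215 + \left(g 5 - 4\right)\right) = 49 \left(215 - 39\right) = 49 \cdot 176 = 8624$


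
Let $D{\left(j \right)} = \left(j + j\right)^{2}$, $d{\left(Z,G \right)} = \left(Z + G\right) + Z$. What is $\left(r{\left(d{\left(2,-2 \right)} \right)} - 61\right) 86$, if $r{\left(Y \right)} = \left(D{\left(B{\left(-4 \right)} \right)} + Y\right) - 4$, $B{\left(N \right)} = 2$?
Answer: $-4042$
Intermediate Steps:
$d{\left(Z,G \right)} = G + 2 Z$ ($d{\left(Z,G \right)} = \left(G + Z\right) + Z = G + 2 Z$)
$D{\left(j \right)} = 4 j^{2}$ ($D{\left(j \right)} = \left(2 j\right)^{2} = 4 j^{2}$)
$r{\left(Y \right)} = 12 + Y$ ($r{\left(Y \right)} = \left(4 \cdot 2^{2} + Y\right) - 4 = \left(4 \cdot 4 + Y\right) - 4 = \left(16 + Y\right) - 4 = 12 + Y$)
$\left(r{\left(d{\left(2,-2 \right)} \right)} - 61\right) 86 = \left(\left(12 + \left(-2 + 2 \cdot 2\right)\right) - 61\right) 86 = \left(\left(12 + \left(-2 + 4\right)\right) - 61\right) 86 = \left(\left(12 + 2\right) - 61\right) 86 = \left(14 - 61\right) 86 = \left(-47\right) 86 = -4042$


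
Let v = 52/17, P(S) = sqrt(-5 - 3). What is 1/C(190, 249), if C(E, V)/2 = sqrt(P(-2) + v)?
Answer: sqrt(34)/(4*sqrt(26 + 17*I*sqrt(2))) ≈ 0.22811 - 0.0893*I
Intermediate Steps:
P(S) = 2*I*sqrt(2) (P(S) = sqrt(-8) = 2*I*sqrt(2))
v = 52/17 (v = 52*(1/17) = 52/17 ≈ 3.0588)
C(E, V) = 2*sqrt(52/17 + 2*I*sqrt(2)) (C(E, V) = 2*sqrt(2*I*sqrt(2) + 52/17) = 2*sqrt(52/17 + 2*I*sqrt(2)))
1/C(190, 249) = 1/(2*sqrt(884 + 578*I*sqrt(2))/17) = 17/(2*sqrt(884 + 578*I*sqrt(2)))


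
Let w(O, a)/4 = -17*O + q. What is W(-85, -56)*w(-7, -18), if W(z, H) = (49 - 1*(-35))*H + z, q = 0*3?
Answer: -2279564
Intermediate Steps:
q = 0
w(O, a) = -68*O (w(O, a) = 4*(-17*O + 0) = 4*(-17*O) = -68*O)
W(z, H) = z + 84*H (W(z, H) = (49 + 35)*H + z = 84*H + z = z + 84*H)
W(-85, -56)*w(-7, -18) = (-85 + 84*(-56))*(-68*(-7)) = (-85 - 4704)*476 = -4789*476 = -2279564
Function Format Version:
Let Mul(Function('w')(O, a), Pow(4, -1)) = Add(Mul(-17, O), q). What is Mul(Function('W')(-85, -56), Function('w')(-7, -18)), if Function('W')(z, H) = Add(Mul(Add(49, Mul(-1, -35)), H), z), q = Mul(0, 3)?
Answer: -2279564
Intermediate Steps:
q = 0
Function('w')(O, a) = Mul(-68, O) (Function('w')(O, a) = Mul(4, Add(Mul(-17, O), 0)) = Mul(4, Mul(-17, O)) = Mul(-68, O))
Function('W')(z, H) = Add(z, Mul(84, H)) (Function('W')(z, H) = Add(Mul(Add(49, 35), H), z) = Add(Mul(84, H), z) = Add(z, Mul(84, H)))
Mul(Function('W')(-85, -56), Function('w')(-7, -18)) = Mul(Add(-85, Mul(84, -56)), Mul(-68, -7)) = Mul(Add(-85, -4704), 476) = Mul(-4789, 476) = -2279564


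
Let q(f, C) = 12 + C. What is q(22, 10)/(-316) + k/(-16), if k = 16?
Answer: -169/158 ≈ -1.0696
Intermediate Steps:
q(22, 10)/(-316) + k/(-16) = (12 + 10)/(-316) + 16/(-16) = 22*(-1/316) + 16*(-1/16) = -11/158 - 1 = -169/158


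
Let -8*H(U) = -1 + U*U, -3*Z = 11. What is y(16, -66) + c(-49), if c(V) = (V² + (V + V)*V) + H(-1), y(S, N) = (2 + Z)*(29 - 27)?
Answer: 21599/3 ≈ 7199.7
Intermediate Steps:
Z = -11/3 (Z = -⅓*11 = -11/3 ≈ -3.6667)
H(U) = ⅛ - U²/8 (H(U) = -(-1 + U*U)/8 = -(-1 + U²)/8 = ⅛ - U²/8)
y(S, N) = -10/3 (y(S, N) = (2 - 11/3)*(29 - 27) = -5/3*2 = -10/3)
c(V) = 3*V² (c(V) = (V² + (V + V)*V) + (⅛ - ⅛*(-1)²) = (V² + (2*V)*V) + (⅛ - ⅛*1) = (V² + 2*V²) + (⅛ - ⅛) = 3*V² + 0 = 3*V²)
y(16, -66) + c(-49) = -10/3 + 3*(-49)² = -10/3 + 3*2401 = -10/3 + 7203 = 21599/3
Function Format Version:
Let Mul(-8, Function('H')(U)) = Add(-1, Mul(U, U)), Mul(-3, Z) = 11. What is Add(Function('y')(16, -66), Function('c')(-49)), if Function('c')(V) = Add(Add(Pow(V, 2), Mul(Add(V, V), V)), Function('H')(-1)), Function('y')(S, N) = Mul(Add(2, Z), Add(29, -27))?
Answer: Rational(21599, 3) ≈ 7199.7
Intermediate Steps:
Z = Rational(-11, 3) (Z = Mul(Rational(-1, 3), 11) = Rational(-11, 3) ≈ -3.6667)
Function('H')(U) = Add(Rational(1, 8), Mul(Rational(-1, 8), Pow(U, 2))) (Function('H')(U) = Mul(Rational(-1, 8), Add(-1, Mul(U, U))) = Mul(Rational(-1, 8), Add(-1, Pow(U, 2))) = Add(Rational(1, 8), Mul(Rational(-1, 8), Pow(U, 2))))
Function('y')(S, N) = Rational(-10, 3) (Function('y')(S, N) = Mul(Add(2, Rational(-11, 3)), Add(29, -27)) = Mul(Rational(-5, 3), 2) = Rational(-10, 3))
Function('c')(V) = Mul(3, Pow(V, 2)) (Function('c')(V) = Add(Add(Pow(V, 2), Mul(Add(V, V), V)), Add(Rational(1, 8), Mul(Rational(-1, 8), Pow(-1, 2)))) = Add(Add(Pow(V, 2), Mul(Mul(2, V), V)), Add(Rational(1, 8), Mul(Rational(-1, 8), 1))) = Add(Add(Pow(V, 2), Mul(2, Pow(V, 2))), Add(Rational(1, 8), Rational(-1, 8))) = Add(Mul(3, Pow(V, 2)), 0) = Mul(3, Pow(V, 2)))
Add(Function('y')(16, -66), Function('c')(-49)) = Add(Rational(-10, 3), Mul(3, Pow(-49, 2))) = Add(Rational(-10, 3), Mul(3, 2401)) = Add(Rational(-10, 3), 7203) = Rational(21599, 3)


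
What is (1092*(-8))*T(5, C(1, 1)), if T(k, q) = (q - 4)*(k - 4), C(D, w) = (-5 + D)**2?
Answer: -104832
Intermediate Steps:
T(k, q) = (-4 + k)*(-4 + q) (T(k, q) = (-4 + q)*(-4 + k) = (-4 + k)*(-4 + q))
(1092*(-8))*T(5, C(1, 1)) = (1092*(-8))*(16 - 4*5 - 4*(-5 + 1)**2 + 5*(-5 + 1)**2) = -8736*(16 - 20 - 4*(-4)**2 + 5*(-4)**2) = -8736*(16 - 20 - 4*16 + 5*16) = -8736*(16 - 20 - 64 + 80) = -8736*12 = -104832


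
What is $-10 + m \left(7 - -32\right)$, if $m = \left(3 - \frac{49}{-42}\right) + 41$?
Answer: $\frac{3503}{2} \approx 1751.5$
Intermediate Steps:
$m = \frac{271}{6}$ ($m = \left(3 - - \frac{7}{6}\right) + 41 = \left(3 + \frac{7}{6}\right) + 41 = \frac{25}{6} + 41 = \frac{271}{6} \approx 45.167$)
$-10 + m \left(7 - -32\right) = -10 + \frac{271 \left(7 - -32\right)}{6} = -10 + \frac{271 \left(7 + 32\right)}{6} = -10 + \frac{271}{6} \cdot 39 = -10 + \frac{3523}{2} = \frac{3503}{2}$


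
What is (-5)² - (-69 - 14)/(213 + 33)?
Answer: 6233/246 ≈ 25.337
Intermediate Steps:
(-5)² - (-69 - 14)/(213 + 33) = 25 - (-83)/246 = 25 - 1*(-83/246) = 25 + 83/246 = 6233/246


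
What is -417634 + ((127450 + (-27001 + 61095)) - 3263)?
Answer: -259353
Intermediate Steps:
-417634 + ((127450 + (-27001 + 61095)) - 3263) = -417634 + ((127450 + 34094) - 3263) = -417634 + (161544 - 3263) = -417634 + 158281 = -259353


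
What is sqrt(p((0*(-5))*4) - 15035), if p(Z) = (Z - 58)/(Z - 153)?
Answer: I*sqrt(39105049)/51 ≈ 122.62*I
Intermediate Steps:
p(Z) = (-58 + Z)/(-153 + Z)
sqrt(p((0*(-5))*4) - 15035) = sqrt((-58 + (0*(-5))*4)/(-153 + (0*(-5))*4) - 15035) = sqrt((-58 + 0*4)/(-153 + 0*4) - 15035) = sqrt((-58 + 0)/(-153 + 0) - 15035) = sqrt(-58/(-153) - 15035) = sqrt(-1/153*(-58) - 15035) = sqrt(58/153 - 15035) = sqrt(-2300297/153) = I*sqrt(39105049)/51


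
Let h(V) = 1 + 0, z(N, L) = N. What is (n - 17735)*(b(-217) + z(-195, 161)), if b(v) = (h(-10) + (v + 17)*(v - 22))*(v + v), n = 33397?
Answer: -324921173798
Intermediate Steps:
h(V) = 1
b(v) = 2*v*(1 + (-22 + v)*(17 + v)) (b(v) = (1 + (v + 17)*(v - 22))*(v + v) = (1 + (17 + v)*(-22 + v))*(2*v) = (1 + (-22 + v)*(17 + v))*(2*v) = 2*v*(1 + (-22 + v)*(17 + v)))
(n - 17735)*(b(-217) + z(-195, 161)) = (33397 - 17735)*(2*(-217)*(-373 + (-217)² - 5*(-217)) - 195) = 15662*(2*(-217)*(-373 + 47089 + 1085) - 195) = 15662*(2*(-217)*47801 - 195) = 15662*(-20745634 - 195) = 15662*(-20745829) = -324921173798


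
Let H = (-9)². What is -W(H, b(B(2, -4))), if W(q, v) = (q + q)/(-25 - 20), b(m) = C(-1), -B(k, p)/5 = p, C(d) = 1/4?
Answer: 18/5 ≈ 3.6000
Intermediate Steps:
C(d) = ¼
B(k, p) = -5*p
H = 81
b(m) = ¼
W(q, v) = -2*q/45 (W(q, v) = (2*q)/(-45) = (2*q)*(-1/45) = -2*q/45)
-W(H, b(B(2, -4))) = -(-2)*81/45 = -1*(-18/5) = 18/5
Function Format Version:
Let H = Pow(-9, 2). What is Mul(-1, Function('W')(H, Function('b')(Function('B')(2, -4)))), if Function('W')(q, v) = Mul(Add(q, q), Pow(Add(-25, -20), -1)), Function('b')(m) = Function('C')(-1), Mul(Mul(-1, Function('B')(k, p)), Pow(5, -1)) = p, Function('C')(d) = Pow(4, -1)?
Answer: Rational(18, 5) ≈ 3.6000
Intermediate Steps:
Function('C')(d) = Rational(1, 4)
Function('B')(k, p) = Mul(-5, p)
H = 81
Function('b')(m) = Rational(1, 4)
Function('W')(q, v) = Mul(Rational(-2, 45), q) (Function('W')(q, v) = Mul(Mul(2, q), Pow(-45, -1)) = Mul(Mul(2, q), Rational(-1, 45)) = Mul(Rational(-2, 45), q))
Mul(-1, Function('W')(H, Function('b')(Function('B')(2, -4)))) = Mul(-1, Mul(Rational(-2, 45), 81)) = Mul(-1, Rational(-18, 5)) = Rational(18, 5)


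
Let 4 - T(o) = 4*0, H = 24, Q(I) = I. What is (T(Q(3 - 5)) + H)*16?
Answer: 448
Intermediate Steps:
T(o) = 4 (T(o) = 4 - 4*0 = 4 - 1*0 = 4 + 0 = 4)
(T(Q(3 - 5)) + H)*16 = (4 + 24)*16 = 28*16 = 448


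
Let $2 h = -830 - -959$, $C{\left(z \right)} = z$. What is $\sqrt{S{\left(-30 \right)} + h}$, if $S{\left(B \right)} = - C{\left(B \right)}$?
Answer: $\frac{3 \sqrt{42}}{2} \approx 9.7211$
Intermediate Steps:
$S{\left(B \right)} = - B$
$h = \frac{129}{2}$ ($h = \frac{-830 - -959}{2} = \frac{-830 + 959}{2} = \frac{1}{2} \cdot 129 = \frac{129}{2} \approx 64.5$)
$\sqrt{S{\left(-30 \right)} + h} = \sqrt{\left(-1\right) \left(-30\right) + \frac{129}{2}} = \sqrt{30 + \frac{129}{2}} = \sqrt{\frac{189}{2}} = \frac{3 \sqrt{42}}{2}$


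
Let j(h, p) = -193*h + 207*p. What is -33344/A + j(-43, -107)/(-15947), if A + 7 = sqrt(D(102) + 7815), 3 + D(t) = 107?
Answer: -1806578938/62751445 - 16672*sqrt(7919)/3935 ≈ -405.82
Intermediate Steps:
D(t) = 104 (D(t) = -3 + 107 = 104)
A = -7 + sqrt(7919) (A = -7 + sqrt(104 + 7815) = -7 + sqrt(7919) ≈ 81.989)
-33344/A + j(-43, -107)/(-15947) = -33344/(-7 + sqrt(7919)) + (-193*(-43) + 207*(-107))/(-15947) = -33344/(-7 + sqrt(7919)) + (8299 - 22149)*(-1/15947) = -33344/(-7 + sqrt(7919)) - 13850*(-1/15947) = -33344/(-7 + sqrt(7919)) + 13850/15947 = 13850/15947 - 33344/(-7 + sqrt(7919))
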